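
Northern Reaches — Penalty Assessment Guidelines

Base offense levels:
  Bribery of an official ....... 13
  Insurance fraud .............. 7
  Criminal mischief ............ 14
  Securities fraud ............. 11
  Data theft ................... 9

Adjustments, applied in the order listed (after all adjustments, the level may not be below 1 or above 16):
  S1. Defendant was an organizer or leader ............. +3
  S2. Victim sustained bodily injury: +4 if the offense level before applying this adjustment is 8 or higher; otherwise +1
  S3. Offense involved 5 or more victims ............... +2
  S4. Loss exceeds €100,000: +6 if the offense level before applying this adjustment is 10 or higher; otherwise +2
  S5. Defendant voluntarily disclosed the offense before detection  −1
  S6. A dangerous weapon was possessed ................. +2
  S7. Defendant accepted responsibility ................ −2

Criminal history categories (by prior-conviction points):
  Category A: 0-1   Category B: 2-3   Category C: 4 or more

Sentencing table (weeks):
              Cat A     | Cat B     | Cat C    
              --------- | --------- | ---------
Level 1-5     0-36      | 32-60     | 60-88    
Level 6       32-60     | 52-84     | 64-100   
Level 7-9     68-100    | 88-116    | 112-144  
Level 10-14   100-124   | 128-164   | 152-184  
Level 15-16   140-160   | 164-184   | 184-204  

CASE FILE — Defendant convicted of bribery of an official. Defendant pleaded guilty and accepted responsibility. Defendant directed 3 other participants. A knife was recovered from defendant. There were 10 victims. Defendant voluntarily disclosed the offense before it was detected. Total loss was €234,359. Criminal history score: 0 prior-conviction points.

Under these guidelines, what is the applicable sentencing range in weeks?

Base offense level for bribery of an official: 13.
S1 applies: 13 + 3 = 16.
S3 applies: 16 + 2 = 18.
S4 applies (level before this adjustment is 18 ≥ 10, so +6): 18 + 6 = 24.
S5 applies: 24 − 1 = 23.
S6 applies: 23 + 2 = 25.
S7 applies: 25 − 2 = 23.
Level 23 exceeds the maximum of 16; capped at 16.
Final offense level: 16.
Criminal history: 0 prior points → Category A (0-1).
Level 16 falls in the 15-16 band.
Grid: Level 15-16 × Category A = 140-160 weeks.

140-160 weeks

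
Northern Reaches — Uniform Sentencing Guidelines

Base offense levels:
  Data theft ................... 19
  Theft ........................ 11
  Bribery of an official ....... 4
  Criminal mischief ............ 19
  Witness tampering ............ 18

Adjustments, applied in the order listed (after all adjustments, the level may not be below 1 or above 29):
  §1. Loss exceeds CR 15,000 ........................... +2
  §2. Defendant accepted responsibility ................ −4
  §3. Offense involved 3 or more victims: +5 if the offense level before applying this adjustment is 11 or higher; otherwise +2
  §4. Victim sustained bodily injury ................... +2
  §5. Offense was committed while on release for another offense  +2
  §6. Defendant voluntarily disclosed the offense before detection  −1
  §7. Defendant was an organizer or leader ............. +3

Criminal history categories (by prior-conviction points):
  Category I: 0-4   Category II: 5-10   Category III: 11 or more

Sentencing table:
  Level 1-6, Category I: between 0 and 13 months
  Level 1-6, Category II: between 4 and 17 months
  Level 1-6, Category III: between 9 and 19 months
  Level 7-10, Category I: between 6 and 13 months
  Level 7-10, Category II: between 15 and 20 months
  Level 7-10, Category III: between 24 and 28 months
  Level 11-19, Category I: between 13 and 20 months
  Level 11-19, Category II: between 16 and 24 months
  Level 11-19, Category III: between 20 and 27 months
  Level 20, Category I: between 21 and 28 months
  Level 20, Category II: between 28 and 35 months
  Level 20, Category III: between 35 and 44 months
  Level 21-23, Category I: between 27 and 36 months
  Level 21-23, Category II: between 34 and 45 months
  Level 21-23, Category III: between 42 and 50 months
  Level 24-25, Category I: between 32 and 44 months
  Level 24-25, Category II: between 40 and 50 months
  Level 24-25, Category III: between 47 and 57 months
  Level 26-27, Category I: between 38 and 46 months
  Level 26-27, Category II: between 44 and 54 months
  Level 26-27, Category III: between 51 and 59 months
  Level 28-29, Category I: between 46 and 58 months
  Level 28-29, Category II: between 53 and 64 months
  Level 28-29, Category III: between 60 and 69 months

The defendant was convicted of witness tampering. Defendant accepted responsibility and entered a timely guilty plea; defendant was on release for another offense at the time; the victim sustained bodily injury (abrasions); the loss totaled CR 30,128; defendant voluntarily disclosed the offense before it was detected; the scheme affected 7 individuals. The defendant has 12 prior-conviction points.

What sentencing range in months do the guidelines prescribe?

Base offense level for witness tampering: 18.
§1 applies: 18 + 2 = 20.
§2 applies: 20 − 4 = 16.
§3 applies (level before this adjustment is 16 ≥ 11, so +5): 16 + 5 = 21.
§4 applies: 21 + 2 = 23.
§5 applies: 23 + 2 = 25.
§6 applies: 25 − 1 = 24.
§7 does not apply.
Final offense level: 24.
Criminal history: 12 prior points → Category III (11+).
Level 24 falls in the 24-25 band.
Grid: Level 24-25 × Category III = 47-57 months.

47-57 months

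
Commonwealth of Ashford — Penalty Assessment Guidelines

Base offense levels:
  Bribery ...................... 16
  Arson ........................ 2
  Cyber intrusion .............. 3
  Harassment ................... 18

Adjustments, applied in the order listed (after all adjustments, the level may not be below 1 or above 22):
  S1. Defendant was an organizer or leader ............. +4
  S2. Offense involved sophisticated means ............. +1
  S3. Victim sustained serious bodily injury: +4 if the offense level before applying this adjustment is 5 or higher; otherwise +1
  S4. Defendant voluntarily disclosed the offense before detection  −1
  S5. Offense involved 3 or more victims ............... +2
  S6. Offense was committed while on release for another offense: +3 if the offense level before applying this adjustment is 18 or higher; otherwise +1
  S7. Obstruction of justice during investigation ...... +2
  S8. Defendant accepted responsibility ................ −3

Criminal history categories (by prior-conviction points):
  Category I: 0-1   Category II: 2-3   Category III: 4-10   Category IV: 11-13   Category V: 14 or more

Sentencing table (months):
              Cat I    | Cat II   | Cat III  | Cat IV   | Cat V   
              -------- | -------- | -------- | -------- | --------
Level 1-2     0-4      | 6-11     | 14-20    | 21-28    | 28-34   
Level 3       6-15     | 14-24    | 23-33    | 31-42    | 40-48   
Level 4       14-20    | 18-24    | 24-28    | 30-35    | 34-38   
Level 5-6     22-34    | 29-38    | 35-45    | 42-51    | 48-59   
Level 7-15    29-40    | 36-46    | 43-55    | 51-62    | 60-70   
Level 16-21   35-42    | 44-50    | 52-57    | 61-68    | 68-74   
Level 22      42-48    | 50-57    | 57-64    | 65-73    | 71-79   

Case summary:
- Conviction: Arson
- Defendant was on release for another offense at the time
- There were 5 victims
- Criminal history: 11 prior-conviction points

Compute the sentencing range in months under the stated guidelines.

42-51 months

Base offense level for arson: 2.
S1 does not apply.
S2 does not apply.
S3 does not apply.
S5 applies: 2 + 2 = 4.
S6 applies (level before this adjustment is 4 < 18, so +1): 4 + 1 = 5.
S7 does not apply.
Final offense level: 5.
Criminal history: 11 prior points → Category IV (11-13).
Level 5 falls in the 5-6 band.
Grid: Level 5-6 × Category IV = 42-51 months.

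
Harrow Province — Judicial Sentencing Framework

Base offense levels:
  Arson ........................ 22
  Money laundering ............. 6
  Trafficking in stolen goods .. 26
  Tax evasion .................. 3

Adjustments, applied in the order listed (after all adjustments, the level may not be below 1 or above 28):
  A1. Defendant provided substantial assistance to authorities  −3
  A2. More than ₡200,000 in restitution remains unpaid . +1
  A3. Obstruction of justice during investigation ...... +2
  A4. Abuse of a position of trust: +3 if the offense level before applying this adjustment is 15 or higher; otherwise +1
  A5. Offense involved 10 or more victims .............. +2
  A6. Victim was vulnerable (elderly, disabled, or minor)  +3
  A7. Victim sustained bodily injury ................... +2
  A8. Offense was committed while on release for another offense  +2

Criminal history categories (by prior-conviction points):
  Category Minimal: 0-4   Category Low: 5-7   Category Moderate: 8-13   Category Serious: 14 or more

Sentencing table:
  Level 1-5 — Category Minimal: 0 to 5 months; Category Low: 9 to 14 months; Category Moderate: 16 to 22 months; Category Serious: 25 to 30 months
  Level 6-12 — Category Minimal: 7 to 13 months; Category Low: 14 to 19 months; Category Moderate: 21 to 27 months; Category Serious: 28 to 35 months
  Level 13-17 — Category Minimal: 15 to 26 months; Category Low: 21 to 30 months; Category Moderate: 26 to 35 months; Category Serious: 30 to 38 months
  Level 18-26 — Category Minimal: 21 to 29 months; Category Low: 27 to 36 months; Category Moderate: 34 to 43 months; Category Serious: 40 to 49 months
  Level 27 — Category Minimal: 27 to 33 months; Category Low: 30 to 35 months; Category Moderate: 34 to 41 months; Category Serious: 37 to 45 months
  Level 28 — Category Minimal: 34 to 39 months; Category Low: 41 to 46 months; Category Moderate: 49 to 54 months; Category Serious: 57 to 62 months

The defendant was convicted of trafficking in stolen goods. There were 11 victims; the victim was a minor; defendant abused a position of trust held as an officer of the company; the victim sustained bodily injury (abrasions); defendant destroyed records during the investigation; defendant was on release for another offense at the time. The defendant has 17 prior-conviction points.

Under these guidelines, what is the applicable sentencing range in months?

Base offense level for trafficking in stolen goods: 26.
A1 does not apply.
A3 applies: 26 + 2 = 28.
A4 applies (level before this adjustment is 28 ≥ 15, so +3): 28 + 3 = 31.
A5 applies: 31 + 2 = 33.
A6 applies: 33 + 3 = 36.
A7 applies: 36 + 2 = 38.
A8 applies: 38 + 2 = 40.
Level 40 exceeds the maximum of 28; capped at 28.
Final offense level: 28.
Criminal history: 17 prior points → Category Serious (14+).
Level 28 falls in the 28 band.
Grid: Level 28 × Category Serious = 57-62 months.

57-62 months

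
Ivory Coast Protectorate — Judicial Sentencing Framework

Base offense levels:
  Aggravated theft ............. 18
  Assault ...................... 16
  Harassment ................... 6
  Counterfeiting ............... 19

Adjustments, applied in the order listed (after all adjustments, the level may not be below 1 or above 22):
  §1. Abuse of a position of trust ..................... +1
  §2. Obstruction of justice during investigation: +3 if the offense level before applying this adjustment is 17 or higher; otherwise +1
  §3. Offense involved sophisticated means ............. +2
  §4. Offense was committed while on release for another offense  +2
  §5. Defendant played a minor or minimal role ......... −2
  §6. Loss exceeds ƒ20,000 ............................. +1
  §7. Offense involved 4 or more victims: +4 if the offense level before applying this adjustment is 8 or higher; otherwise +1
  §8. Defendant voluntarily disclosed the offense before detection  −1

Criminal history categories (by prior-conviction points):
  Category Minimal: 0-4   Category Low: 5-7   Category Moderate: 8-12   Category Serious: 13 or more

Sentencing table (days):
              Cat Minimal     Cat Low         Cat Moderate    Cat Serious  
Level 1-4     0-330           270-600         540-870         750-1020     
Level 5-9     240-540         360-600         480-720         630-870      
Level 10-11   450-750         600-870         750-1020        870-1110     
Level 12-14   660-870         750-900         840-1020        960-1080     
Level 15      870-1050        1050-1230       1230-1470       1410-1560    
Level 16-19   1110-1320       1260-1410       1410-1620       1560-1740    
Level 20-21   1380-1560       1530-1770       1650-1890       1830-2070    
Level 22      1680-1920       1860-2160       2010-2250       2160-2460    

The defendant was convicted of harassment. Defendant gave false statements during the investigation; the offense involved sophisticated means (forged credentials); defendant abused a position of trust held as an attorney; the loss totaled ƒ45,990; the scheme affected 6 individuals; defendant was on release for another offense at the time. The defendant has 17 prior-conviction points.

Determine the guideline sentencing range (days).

1560-1740 days

Base offense level for harassment: 6.
§1 applies: 6 + 1 = 7.
§2 applies (level before this adjustment is 7 < 17, so +1): 7 + 1 = 8.
§3 applies: 8 + 2 = 10.
§4 applies: 10 + 2 = 12.
§6 applies: 12 + 1 = 13.
§7 applies (level before this adjustment is 13 ≥ 8, so +4): 13 + 4 = 17.
§8 does not apply.
Final offense level: 17.
Criminal history: 17 prior points → Category Serious (13+).
Level 17 falls in the 16-19 band.
Grid: Level 16-19 × Category Serious = 1560-1740 days.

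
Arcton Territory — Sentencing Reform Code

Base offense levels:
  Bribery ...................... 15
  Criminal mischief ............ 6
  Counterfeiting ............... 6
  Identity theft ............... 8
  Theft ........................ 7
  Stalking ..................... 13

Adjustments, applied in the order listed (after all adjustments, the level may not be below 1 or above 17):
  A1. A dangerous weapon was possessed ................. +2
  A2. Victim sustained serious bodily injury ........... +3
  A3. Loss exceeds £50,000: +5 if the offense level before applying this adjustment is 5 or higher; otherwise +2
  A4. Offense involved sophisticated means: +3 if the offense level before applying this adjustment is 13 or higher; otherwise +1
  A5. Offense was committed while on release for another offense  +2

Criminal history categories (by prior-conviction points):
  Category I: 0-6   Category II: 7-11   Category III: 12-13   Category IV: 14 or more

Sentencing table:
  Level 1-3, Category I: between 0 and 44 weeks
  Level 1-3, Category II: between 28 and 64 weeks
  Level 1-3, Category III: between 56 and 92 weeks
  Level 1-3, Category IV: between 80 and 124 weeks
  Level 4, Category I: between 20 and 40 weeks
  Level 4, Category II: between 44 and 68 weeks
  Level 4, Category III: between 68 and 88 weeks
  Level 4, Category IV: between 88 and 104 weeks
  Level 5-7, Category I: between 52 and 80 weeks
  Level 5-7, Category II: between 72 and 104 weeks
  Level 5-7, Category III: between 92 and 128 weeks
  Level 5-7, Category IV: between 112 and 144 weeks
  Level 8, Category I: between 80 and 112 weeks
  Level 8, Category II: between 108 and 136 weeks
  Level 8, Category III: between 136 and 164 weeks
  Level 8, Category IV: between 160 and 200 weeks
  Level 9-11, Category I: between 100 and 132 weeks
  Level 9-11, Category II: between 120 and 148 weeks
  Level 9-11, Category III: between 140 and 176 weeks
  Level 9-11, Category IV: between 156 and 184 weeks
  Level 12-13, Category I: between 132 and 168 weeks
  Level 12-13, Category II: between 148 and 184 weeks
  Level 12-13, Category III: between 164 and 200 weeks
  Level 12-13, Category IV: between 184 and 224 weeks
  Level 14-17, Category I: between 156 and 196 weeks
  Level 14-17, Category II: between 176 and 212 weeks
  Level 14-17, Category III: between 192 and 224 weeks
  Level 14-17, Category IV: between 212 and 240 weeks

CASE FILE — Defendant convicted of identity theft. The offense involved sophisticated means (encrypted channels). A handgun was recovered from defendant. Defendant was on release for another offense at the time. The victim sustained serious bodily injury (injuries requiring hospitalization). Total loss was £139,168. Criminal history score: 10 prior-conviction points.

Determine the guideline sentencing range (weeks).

176-212 weeks

Base offense level for identity theft: 8.
A1 applies: 8 + 2 = 10.
A2 applies: 10 + 3 = 13.
A3 applies (level before this adjustment is 13 ≥ 5, so +5): 13 + 5 = 18.
A4 applies (level before this adjustment is 18 ≥ 13, so +3): 18 + 3 = 21.
A5 applies: 21 + 2 = 23.
Level 23 exceeds the maximum of 17; capped at 17.
Final offense level: 17.
Criminal history: 10 prior points → Category II (7-11).
Level 17 falls in the 14-17 band.
Grid: Level 14-17 × Category II = 176-212 weeks.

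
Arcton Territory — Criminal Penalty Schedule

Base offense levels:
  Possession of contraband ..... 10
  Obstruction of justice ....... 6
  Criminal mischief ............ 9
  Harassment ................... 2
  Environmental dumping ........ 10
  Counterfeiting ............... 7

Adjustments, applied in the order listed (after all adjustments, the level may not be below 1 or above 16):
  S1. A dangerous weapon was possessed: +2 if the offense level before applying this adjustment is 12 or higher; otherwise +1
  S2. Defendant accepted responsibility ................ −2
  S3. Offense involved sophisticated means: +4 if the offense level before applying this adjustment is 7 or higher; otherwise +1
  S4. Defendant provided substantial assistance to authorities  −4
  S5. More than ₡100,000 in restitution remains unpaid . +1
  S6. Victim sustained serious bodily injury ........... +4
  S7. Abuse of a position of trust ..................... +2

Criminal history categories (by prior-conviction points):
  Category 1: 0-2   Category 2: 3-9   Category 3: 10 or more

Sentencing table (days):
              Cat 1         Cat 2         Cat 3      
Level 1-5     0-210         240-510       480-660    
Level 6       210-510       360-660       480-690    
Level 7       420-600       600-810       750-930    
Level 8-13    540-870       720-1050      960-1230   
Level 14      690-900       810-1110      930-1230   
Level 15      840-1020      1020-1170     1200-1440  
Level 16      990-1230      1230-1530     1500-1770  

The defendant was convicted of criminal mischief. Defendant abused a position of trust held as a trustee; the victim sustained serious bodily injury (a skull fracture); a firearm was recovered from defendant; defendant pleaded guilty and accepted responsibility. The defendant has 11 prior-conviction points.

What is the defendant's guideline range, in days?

930-1230 days

Base offense level for criminal mischief: 9.
S1 applies (level before this adjustment is 9 < 12, so +1): 9 + 1 = 10.
S2 applies: 10 − 2 = 8.
S6 applies: 8 + 4 = 12.
S7 applies: 12 + 2 = 14.
Final offense level: 14.
Criminal history: 11 prior points → Category 3 (10+).
Level 14 falls in the 14 band.
Grid: Level 14 × Category 3 = 930-1230 days.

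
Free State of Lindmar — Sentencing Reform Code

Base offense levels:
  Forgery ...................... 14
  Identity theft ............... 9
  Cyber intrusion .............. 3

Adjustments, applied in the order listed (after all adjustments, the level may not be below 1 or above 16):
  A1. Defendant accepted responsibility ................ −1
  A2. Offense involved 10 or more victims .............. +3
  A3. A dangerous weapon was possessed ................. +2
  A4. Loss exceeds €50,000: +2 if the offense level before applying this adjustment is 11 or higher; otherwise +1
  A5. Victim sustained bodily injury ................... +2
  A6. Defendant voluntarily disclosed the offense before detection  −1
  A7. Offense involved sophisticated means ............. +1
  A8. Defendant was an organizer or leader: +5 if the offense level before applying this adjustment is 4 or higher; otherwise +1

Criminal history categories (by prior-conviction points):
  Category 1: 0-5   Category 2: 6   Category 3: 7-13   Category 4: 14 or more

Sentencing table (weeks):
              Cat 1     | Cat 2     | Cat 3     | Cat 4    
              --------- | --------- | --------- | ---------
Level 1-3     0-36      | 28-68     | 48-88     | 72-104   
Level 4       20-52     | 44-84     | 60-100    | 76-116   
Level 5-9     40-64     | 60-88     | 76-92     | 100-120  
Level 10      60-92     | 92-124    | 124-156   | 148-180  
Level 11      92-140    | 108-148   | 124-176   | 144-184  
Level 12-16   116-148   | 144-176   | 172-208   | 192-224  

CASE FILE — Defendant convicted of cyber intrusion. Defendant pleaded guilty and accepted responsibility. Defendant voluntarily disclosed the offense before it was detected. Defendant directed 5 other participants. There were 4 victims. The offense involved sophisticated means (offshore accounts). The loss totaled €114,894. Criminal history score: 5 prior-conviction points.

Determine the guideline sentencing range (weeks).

20-52 weeks

Base offense level for cyber intrusion: 3.
A1 applies: 3 − 1 = 2.
A4 applies (level before this adjustment is 2 < 11, so +1): 2 + 1 = 3.
A5 does not apply.
A6 applies: 3 − 1 = 2.
A7 applies: 2 + 1 = 3.
A8 applies (level before this adjustment is 3 < 4, so +1): 3 + 1 = 4.
Final offense level: 4.
Criminal history: 5 prior points → Category 1 (0-5).
Level 4 falls in the 4 band.
Grid: Level 4 × Category 1 = 20-52 weeks.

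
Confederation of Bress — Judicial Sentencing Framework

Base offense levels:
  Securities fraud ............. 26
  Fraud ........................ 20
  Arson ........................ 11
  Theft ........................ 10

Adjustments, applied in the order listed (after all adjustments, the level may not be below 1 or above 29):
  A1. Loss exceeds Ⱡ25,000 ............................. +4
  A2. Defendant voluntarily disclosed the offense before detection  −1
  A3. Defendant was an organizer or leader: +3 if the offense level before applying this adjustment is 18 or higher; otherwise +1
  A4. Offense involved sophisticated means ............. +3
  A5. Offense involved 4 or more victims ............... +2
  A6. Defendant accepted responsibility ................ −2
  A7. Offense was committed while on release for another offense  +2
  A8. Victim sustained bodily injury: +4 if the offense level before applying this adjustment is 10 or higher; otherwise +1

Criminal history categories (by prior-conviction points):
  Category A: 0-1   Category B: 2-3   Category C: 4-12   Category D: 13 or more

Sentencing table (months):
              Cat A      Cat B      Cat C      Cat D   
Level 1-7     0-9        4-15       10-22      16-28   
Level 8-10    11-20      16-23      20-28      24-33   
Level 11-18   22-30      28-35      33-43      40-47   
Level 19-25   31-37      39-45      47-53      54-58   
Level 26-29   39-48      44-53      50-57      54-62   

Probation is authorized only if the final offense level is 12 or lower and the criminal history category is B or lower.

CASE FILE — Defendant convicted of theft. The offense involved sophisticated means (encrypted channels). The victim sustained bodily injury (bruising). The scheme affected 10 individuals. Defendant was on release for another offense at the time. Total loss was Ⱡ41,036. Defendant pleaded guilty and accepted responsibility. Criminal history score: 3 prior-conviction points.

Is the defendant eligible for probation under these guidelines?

Base offense level for theft: 10.
A1 applies: 10 + 4 = 14.
A2 does not apply.
A3 does not apply.
A4 applies: 14 + 3 = 17.
A5 applies: 17 + 2 = 19.
A6 applies: 19 − 2 = 17.
A7 applies: 17 + 2 = 19.
A8 applies (level before this adjustment is 19 ≥ 10, so +4): 19 + 4 = 23.
Final offense level: 23.
Criminal history: 3 prior points → Category B (2-3).
Level 23 falls in the 19-25 band.
Grid: Level 19-25 × Category B = 39-45 months.
Probation check: level 23 > 12 and category B ≤ B → not eligible.

No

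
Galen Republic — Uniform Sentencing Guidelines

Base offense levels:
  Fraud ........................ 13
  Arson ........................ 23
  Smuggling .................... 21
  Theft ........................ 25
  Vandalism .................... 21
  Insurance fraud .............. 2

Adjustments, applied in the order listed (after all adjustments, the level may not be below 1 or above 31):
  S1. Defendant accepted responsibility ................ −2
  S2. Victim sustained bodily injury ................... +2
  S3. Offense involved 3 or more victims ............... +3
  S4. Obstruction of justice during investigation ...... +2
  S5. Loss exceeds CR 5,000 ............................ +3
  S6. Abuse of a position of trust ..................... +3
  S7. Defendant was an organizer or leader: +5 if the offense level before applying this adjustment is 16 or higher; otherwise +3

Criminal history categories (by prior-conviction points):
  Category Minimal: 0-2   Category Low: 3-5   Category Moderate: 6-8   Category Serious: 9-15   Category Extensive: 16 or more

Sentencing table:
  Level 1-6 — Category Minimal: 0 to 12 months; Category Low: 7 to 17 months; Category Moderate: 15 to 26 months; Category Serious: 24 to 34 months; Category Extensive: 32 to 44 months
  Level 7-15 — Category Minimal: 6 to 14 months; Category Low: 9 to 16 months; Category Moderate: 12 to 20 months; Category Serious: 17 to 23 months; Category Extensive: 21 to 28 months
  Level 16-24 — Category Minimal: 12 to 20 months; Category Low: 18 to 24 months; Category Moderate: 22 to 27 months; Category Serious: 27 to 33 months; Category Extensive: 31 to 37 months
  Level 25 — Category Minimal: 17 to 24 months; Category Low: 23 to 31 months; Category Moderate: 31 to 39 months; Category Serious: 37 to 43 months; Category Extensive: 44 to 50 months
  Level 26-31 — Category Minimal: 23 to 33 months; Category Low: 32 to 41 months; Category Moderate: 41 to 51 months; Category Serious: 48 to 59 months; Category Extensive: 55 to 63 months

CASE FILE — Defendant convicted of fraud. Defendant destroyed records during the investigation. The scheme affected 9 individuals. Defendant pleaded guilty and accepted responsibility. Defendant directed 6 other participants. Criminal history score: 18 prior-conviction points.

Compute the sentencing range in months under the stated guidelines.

Base offense level for fraud: 13.
S1 applies: 13 − 2 = 11.
S2 does not apply.
S3 applies: 11 + 3 = 14.
S4 applies: 14 + 2 = 16.
S5 does not apply.
S7 applies (level before this adjustment is 16 ≥ 16, so +5): 16 + 5 = 21.
Final offense level: 21.
Criminal history: 18 prior points → Category Extensive (16+).
Level 21 falls in the 16-24 band.
Grid: Level 16-24 × Category Extensive = 31-37 months.

31-37 months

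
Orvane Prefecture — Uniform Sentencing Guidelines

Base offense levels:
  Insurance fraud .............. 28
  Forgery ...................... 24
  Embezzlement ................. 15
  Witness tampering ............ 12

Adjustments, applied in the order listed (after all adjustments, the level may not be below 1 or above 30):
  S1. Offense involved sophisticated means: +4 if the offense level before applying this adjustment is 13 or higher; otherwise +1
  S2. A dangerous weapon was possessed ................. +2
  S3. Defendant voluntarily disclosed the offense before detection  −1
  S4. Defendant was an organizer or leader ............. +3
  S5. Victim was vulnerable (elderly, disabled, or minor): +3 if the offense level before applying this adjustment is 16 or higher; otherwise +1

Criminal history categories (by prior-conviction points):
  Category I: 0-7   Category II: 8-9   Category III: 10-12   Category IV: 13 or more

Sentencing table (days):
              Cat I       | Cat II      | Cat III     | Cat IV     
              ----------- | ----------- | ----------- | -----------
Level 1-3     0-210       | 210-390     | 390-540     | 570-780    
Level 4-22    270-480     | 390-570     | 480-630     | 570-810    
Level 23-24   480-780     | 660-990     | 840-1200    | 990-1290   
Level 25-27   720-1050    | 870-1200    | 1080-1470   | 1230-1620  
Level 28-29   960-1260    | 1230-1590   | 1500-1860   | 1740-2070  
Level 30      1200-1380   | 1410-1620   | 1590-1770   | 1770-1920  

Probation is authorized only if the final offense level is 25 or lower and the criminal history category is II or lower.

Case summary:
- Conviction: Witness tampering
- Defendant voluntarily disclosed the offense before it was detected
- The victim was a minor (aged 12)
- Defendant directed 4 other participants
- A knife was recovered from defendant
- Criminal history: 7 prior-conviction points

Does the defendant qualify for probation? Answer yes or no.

Yes

Base offense level for witness tampering: 12.
S2 applies: 12 + 2 = 14.
S3 applies: 14 − 1 = 13.
S4 applies: 13 + 3 = 16.
S5 applies (level before this adjustment is 16 ≥ 16, so +3): 16 + 3 = 19.
Final offense level: 19.
Criminal history: 7 prior points → Category I (0-7).
Level 19 falls in the 4-22 band.
Grid: Level 4-22 × Category I = 270-480 days.
Probation check: level 19 ≤ 25 and category I ≤ II → eligible.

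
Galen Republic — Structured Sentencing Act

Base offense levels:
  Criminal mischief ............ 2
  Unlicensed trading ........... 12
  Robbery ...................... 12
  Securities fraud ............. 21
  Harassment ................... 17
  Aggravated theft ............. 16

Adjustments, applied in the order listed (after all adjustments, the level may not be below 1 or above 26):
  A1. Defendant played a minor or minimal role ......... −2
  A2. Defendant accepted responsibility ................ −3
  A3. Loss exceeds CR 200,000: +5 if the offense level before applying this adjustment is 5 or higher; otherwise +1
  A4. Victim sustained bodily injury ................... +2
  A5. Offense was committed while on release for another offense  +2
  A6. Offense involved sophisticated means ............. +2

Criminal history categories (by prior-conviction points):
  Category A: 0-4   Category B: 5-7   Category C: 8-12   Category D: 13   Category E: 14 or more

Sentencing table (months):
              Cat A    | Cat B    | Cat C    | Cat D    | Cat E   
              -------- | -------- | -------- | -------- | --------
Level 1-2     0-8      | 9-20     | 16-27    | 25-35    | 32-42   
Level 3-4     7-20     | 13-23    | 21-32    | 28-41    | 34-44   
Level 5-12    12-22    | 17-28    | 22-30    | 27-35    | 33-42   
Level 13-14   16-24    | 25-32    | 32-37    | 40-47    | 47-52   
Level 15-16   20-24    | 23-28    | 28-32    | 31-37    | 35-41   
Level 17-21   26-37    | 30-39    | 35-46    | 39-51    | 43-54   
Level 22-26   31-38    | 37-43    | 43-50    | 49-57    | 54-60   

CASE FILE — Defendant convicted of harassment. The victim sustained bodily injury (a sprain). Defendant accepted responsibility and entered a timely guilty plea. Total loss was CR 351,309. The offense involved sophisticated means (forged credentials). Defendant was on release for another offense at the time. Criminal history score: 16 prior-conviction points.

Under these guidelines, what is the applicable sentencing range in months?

54-60 months

Base offense level for harassment: 17.
A1 does not apply.
A2 applies: 17 − 3 = 14.
A3 applies (level before this adjustment is 14 ≥ 5, so +5): 14 + 5 = 19.
A4 applies: 19 + 2 = 21.
A5 applies: 21 + 2 = 23.
A6 applies: 23 + 2 = 25.
Final offense level: 25.
Criminal history: 16 prior points → Category E (14+).
Level 25 falls in the 22-26 band.
Grid: Level 22-26 × Category E = 54-60 months.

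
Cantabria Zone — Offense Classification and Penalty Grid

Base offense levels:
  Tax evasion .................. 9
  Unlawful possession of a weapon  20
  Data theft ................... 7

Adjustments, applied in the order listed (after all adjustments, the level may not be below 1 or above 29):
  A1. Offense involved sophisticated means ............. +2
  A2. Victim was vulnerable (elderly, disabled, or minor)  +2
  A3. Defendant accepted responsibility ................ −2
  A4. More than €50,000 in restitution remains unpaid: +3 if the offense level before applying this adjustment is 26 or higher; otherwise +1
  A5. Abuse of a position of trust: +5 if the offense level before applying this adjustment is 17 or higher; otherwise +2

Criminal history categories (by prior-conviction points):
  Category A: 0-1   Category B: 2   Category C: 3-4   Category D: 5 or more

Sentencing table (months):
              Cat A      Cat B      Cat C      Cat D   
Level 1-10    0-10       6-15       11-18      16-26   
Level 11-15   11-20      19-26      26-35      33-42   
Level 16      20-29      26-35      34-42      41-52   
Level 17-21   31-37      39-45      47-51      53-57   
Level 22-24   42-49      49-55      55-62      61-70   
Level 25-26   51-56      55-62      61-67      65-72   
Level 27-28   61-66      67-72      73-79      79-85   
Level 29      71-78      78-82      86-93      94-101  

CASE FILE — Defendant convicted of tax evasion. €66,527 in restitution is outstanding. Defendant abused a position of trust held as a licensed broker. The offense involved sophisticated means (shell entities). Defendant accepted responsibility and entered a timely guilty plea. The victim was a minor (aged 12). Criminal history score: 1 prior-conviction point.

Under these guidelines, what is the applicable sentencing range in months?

11-20 months

Base offense level for tax evasion: 9.
A1 applies: 9 + 2 = 11.
A2 applies: 11 + 2 = 13.
A3 applies: 13 − 2 = 11.
A4 applies (level before this adjustment is 11 < 26, so +1): 11 + 1 = 12.
A5 applies (level before this adjustment is 12 < 17, so +2): 12 + 2 = 14.
Final offense level: 14.
Criminal history: 1 prior point → Category A (0-1).
Level 14 falls in the 11-15 band.
Grid: Level 11-15 × Category A = 11-20 months.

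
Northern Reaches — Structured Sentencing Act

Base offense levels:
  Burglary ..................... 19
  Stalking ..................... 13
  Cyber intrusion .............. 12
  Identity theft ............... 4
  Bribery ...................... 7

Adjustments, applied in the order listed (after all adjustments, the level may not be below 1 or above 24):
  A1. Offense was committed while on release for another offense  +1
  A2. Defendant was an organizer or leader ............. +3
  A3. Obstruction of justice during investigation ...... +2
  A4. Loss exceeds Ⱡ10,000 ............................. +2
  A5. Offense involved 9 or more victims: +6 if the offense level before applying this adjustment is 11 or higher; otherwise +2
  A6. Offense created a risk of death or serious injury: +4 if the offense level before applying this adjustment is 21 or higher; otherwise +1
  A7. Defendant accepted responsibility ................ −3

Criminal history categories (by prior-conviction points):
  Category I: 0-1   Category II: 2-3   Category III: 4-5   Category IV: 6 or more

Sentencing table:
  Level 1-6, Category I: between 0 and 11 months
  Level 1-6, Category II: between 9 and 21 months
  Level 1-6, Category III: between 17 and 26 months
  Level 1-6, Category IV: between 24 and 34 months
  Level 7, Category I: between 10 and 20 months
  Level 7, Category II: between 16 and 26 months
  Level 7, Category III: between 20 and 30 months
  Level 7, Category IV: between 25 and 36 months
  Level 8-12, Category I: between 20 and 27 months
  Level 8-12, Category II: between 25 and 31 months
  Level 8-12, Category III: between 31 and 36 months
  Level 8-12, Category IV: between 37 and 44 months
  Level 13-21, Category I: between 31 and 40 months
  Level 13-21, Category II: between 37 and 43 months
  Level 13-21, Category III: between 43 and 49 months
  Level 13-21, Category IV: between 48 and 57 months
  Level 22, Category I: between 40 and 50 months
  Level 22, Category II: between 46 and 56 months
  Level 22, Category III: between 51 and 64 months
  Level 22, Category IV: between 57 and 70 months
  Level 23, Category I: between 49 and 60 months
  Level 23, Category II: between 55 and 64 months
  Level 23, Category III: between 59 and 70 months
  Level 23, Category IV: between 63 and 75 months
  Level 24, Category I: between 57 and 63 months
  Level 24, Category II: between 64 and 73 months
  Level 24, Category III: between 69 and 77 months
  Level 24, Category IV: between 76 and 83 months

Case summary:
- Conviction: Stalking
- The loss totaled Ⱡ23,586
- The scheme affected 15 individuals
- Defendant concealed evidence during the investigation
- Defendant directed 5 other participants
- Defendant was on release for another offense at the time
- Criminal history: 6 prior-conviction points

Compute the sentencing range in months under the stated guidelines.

Base offense level for stalking: 13.
A1 applies: 13 + 1 = 14.
A2 applies: 14 + 3 = 17.
A3 applies: 17 + 2 = 19.
A4 applies: 19 + 2 = 21.
A5 applies (level before this adjustment is 21 ≥ 11, so +6): 21 + 6 = 27.
A6 does not apply.
A7 does not apply.
Level 27 exceeds the maximum of 24; capped at 24.
Final offense level: 24.
Criminal history: 6 prior points → Category IV (6+).
Level 24 falls in the 24 band.
Grid: Level 24 × Category IV = 76-83 months.

76-83 months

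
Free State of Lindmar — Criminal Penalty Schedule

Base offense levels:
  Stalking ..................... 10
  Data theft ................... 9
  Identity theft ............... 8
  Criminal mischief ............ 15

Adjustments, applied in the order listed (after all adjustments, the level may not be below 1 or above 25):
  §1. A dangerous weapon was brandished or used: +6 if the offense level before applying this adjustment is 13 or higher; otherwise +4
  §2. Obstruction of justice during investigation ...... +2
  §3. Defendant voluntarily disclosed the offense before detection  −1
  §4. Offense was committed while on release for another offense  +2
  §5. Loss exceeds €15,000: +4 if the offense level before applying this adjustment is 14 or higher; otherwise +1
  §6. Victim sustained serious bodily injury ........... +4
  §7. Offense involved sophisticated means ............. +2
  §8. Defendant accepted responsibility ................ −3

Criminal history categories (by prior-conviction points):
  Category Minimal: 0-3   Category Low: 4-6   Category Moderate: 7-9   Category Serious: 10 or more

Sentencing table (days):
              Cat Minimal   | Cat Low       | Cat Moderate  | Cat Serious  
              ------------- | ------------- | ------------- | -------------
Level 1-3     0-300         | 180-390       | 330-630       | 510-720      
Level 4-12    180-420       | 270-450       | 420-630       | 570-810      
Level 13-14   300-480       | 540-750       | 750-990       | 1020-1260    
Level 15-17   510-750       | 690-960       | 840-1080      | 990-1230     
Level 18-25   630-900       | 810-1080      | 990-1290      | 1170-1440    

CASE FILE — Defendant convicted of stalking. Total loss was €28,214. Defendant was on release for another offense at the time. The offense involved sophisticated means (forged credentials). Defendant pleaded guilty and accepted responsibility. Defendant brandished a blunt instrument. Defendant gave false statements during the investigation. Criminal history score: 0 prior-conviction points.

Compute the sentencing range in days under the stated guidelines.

Base offense level for stalking: 10.
§1 applies (level before this adjustment is 10 < 13, so +4): 10 + 4 = 14.
§2 applies: 14 + 2 = 16.
§4 applies: 16 + 2 = 18.
§5 applies (level before this adjustment is 18 ≥ 14, so +4): 18 + 4 = 22.
§7 applies: 22 + 2 = 24.
§8 applies: 24 − 3 = 21.
Final offense level: 21.
Criminal history: 0 prior points → Category Minimal (0-3).
Level 21 falls in the 18-25 band.
Grid: Level 18-25 × Category Minimal = 630-900 days.

630-900 days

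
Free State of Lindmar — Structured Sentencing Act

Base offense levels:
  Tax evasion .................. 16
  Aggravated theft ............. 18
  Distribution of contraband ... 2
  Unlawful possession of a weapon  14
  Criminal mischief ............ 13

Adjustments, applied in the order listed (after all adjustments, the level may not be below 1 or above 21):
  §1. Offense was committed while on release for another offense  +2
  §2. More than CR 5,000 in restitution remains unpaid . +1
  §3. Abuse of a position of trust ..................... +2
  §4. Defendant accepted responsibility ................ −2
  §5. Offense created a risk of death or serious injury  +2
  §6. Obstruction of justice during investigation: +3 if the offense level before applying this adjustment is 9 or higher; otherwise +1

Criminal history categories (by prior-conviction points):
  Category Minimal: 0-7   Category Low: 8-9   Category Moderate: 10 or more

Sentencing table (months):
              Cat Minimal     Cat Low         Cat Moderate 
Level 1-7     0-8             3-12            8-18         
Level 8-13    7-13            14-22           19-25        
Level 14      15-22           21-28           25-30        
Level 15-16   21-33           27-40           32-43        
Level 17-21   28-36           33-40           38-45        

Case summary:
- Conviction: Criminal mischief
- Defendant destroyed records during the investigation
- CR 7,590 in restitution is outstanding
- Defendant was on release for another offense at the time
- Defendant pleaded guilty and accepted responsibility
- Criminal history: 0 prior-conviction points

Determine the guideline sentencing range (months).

28-36 months

Base offense level for criminal mischief: 13.
§1 applies: 13 + 2 = 15.
§2 applies: 15 + 1 = 16.
§3 does not apply.
§4 applies: 16 − 2 = 14.
§5 does not apply.
§6 applies (level before this adjustment is 14 ≥ 9, so +3): 14 + 3 = 17.
Final offense level: 17.
Criminal history: 0 prior points → Category Minimal (0-7).
Level 17 falls in the 17-21 band.
Grid: Level 17-21 × Category Minimal = 28-36 months.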